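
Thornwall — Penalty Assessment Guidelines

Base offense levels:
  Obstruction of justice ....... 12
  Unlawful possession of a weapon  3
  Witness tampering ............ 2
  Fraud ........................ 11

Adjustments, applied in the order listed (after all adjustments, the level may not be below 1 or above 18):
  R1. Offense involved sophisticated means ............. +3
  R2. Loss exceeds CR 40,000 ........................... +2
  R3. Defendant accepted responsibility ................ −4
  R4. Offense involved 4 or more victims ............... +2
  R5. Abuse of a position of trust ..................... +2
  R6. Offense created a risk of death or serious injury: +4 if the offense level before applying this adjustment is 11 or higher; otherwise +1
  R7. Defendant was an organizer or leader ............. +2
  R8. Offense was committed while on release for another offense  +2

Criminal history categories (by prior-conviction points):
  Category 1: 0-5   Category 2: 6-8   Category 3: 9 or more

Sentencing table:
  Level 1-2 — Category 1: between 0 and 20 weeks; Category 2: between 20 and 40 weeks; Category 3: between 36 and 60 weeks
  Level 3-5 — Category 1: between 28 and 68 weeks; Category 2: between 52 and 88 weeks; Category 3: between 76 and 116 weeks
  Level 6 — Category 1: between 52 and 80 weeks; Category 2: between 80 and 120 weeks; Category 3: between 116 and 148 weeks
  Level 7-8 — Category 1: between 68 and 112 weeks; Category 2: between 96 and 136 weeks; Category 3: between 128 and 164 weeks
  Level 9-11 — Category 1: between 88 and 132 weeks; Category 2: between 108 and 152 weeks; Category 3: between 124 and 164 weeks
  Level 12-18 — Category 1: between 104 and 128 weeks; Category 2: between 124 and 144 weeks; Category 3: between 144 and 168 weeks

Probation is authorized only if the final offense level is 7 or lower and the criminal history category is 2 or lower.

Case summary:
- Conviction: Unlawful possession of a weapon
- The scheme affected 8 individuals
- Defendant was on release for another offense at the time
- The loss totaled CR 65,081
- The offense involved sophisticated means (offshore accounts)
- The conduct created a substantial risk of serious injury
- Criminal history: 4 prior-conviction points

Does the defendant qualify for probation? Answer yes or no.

No

Base offense level for unlawful possession of a weapon: 3.
R1 applies: 3 + 3 = 6.
R2 applies: 6 + 2 = 8.
R4 applies: 8 + 2 = 10.
R6 applies (level before this adjustment is 10 < 11, so +1): 10 + 1 = 11.
R8 applies: 11 + 2 = 13.
Final offense level: 13.
Criminal history: 4 prior points → Category 1 (0-5).
Level 13 falls in the 12-18 band.
Grid: Level 12-18 × Category 1 = 104-128 weeks.
Probation check: level 13 > 7 and category 1 ≤ 2 → not eligible.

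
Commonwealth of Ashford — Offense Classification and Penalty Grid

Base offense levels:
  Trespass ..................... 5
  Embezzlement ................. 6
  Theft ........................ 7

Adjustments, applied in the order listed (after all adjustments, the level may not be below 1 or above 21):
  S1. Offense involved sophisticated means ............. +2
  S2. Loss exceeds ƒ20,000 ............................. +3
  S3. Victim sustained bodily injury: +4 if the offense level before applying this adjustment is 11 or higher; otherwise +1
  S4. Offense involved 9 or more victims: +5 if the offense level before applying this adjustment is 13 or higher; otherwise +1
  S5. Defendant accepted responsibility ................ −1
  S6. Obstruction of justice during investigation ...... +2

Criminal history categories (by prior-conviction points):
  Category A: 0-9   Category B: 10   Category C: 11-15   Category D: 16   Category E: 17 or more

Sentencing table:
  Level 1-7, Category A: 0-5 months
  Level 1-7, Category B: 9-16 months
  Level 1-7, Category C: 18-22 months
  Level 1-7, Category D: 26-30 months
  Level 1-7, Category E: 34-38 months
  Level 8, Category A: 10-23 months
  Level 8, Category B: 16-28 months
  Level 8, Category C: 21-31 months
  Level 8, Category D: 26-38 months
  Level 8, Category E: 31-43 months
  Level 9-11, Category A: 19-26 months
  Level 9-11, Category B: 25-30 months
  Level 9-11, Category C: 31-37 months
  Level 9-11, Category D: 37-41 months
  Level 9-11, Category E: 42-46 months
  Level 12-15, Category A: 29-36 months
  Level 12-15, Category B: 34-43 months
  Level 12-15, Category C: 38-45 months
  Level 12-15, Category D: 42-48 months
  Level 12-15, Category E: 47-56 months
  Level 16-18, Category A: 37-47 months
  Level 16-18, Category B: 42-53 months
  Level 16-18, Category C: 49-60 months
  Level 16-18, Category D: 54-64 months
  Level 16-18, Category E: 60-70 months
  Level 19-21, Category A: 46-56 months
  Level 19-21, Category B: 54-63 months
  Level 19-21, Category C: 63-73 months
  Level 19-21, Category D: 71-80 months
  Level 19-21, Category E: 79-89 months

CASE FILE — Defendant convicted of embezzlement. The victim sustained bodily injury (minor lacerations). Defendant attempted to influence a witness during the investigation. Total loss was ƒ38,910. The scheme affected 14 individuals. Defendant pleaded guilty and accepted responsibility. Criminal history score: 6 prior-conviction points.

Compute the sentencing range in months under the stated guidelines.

Base offense level for embezzlement: 6.
S2 applies: 6 + 3 = 9.
S3 applies (level before this adjustment is 9 < 11, so +1): 9 + 1 = 10.
S4 applies (level before this adjustment is 10 < 13, so +1): 10 + 1 = 11.
S5 applies: 11 − 1 = 10.
S6 applies: 10 + 2 = 12.
Final offense level: 12.
Criminal history: 6 prior points → Category A (0-9).
Level 12 falls in the 12-15 band.
Grid: Level 12-15 × Category A = 29-36 months.

29-36 months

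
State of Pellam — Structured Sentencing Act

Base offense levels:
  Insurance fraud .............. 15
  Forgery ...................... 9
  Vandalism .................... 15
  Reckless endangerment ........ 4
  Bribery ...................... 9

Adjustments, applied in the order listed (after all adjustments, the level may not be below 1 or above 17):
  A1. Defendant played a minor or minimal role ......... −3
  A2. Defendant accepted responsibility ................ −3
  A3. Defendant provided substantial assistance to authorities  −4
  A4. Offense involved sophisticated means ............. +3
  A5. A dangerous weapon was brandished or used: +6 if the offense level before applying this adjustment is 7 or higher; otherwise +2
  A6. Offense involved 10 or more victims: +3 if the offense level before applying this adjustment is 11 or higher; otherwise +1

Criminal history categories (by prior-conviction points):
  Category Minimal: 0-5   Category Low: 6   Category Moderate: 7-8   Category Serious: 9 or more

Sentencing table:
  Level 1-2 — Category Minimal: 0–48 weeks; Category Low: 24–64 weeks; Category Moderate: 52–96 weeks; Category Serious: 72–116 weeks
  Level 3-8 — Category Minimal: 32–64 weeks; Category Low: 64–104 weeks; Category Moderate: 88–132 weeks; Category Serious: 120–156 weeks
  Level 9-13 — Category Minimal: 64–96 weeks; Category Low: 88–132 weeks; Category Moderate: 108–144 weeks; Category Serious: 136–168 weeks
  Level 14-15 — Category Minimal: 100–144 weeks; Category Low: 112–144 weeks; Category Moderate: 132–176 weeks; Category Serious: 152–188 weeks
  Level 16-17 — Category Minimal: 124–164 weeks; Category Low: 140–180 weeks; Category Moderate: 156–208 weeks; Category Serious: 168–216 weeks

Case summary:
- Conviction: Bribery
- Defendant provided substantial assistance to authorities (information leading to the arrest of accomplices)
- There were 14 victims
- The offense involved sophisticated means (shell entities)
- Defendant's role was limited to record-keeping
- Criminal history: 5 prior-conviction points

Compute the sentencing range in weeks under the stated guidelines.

32-64 weeks

Base offense level for bribery: 9.
A1 applies: 9 − 3 = 6.
A3 applies: 6 − 4 = 2.
A4 applies: 2 + 3 = 5.
A5 does not apply.
A6 applies (level before this adjustment is 5 < 11, so +1): 5 + 1 = 6.
Final offense level: 6.
Criminal history: 5 prior points → Category Minimal (0-5).
Level 6 falls in the 3-8 band.
Grid: Level 3-8 × Category Minimal = 32-64 weeks.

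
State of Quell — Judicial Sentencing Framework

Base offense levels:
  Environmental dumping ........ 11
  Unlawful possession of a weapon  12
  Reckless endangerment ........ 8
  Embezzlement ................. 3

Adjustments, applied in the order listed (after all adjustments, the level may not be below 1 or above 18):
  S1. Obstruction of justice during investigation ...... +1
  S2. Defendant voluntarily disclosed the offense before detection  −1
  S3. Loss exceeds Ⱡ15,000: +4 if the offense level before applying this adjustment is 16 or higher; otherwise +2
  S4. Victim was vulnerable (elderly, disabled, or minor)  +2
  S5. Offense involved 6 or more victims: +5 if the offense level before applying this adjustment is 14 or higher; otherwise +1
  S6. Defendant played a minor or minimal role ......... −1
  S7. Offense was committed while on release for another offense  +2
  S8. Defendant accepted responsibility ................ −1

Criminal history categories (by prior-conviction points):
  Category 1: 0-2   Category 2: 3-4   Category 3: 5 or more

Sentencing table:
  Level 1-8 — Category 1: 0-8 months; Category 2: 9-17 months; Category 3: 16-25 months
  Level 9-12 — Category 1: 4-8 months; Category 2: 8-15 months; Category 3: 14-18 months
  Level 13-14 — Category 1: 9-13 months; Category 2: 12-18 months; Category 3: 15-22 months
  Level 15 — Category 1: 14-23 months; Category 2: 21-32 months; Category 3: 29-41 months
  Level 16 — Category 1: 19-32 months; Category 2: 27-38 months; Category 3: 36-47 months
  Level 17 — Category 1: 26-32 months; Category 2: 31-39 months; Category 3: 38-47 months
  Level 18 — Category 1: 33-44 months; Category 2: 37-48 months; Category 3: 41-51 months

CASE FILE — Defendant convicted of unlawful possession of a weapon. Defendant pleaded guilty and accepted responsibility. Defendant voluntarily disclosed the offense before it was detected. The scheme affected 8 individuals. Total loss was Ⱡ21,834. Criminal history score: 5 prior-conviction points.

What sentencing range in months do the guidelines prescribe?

Base offense level for unlawful possession of a weapon: 12.
S2 applies: 12 − 1 = 11.
S3 applies (level before this adjustment is 11 < 16, so +2): 11 + 2 = 13.
S4 does not apply.
S5 applies (level before this adjustment is 13 < 14, so +1): 13 + 1 = 14.
S7 does not apply.
S8 applies: 14 − 1 = 13.
Final offense level: 13.
Criminal history: 5 prior points → Category 3 (5+).
Level 13 falls in the 13-14 band.
Grid: Level 13-14 × Category 3 = 15-22 months.

15-22 months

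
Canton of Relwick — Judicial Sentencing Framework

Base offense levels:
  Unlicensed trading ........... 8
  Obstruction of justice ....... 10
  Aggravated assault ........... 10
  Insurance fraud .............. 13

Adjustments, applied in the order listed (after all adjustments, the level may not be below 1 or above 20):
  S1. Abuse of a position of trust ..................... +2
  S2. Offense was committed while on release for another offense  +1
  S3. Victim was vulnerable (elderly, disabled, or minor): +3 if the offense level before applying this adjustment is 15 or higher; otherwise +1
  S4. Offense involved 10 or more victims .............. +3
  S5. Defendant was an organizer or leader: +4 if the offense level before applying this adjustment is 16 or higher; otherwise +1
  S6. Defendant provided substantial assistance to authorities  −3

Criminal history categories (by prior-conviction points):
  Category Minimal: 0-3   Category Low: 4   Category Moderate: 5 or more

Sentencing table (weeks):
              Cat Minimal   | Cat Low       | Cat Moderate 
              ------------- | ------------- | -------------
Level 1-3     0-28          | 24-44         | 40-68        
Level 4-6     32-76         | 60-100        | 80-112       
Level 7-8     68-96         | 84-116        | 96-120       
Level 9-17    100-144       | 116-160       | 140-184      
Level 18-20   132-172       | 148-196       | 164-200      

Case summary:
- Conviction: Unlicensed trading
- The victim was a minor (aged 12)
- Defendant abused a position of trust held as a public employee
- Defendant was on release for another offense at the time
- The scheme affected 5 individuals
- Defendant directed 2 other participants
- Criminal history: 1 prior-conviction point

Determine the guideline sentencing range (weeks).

Base offense level for unlicensed trading: 8.
S1 applies: 8 + 2 = 10.
S2 applies: 10 + 1 = 11.
S3 applies (level before this adjustment is 11 < 15, so +1): 11 + 1 = 12.
S4 does not apply.
S5 applies (level before this adjustment is 12 < 16, so +1): 12 + 1 = 13.
S6 does not apply.
Final offense level: 13.
Criminal history: 1 prior point → Category Minimal (0-3).
Level 13 falls in the 9-17 band.
Grid: Level 9-17 × Category Minimal = 100-144 weeks.

100-144 weeks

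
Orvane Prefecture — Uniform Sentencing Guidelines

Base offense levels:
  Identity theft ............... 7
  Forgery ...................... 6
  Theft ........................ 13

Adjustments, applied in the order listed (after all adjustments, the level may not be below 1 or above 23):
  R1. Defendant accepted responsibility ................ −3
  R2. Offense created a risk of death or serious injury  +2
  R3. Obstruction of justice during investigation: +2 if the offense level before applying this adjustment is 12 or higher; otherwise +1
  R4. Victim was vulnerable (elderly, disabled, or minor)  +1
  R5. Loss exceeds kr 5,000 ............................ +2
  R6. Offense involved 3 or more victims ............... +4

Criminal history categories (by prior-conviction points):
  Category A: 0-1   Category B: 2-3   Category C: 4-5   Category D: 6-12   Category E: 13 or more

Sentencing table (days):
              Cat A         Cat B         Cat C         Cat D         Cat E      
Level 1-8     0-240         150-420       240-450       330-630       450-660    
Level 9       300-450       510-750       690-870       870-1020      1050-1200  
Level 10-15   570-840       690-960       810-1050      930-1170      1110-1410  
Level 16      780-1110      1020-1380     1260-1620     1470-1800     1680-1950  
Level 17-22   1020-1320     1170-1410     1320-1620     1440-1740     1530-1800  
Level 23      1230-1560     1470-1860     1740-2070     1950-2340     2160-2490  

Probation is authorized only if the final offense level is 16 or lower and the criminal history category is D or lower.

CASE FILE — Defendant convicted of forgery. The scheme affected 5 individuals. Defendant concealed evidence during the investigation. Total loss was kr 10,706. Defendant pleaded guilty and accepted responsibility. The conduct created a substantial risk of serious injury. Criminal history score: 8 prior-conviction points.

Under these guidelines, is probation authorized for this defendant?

Yes

Base offense level for forgery: 6.
R1 applies: 6 − 3 = 3.
R2 applies: 3 + 2 = 5.
R3 applies (level before this adjustment is 5 < 12, so +1): 5 + 1 = 6.
R4 does not apply.
R5 applies: 6 + 2 = 8.
R6 applies: 8 + 4 = 12.
Final offense level: 12.
Criminal history: 8 prior points → Category D (6-12).
Level 12 falls in the 10-15 band.
Grid: Level 10-15 × Category D = 930-1170 days.
Probation check: level 12 ≤ 16 and category D ≤ D → eligible.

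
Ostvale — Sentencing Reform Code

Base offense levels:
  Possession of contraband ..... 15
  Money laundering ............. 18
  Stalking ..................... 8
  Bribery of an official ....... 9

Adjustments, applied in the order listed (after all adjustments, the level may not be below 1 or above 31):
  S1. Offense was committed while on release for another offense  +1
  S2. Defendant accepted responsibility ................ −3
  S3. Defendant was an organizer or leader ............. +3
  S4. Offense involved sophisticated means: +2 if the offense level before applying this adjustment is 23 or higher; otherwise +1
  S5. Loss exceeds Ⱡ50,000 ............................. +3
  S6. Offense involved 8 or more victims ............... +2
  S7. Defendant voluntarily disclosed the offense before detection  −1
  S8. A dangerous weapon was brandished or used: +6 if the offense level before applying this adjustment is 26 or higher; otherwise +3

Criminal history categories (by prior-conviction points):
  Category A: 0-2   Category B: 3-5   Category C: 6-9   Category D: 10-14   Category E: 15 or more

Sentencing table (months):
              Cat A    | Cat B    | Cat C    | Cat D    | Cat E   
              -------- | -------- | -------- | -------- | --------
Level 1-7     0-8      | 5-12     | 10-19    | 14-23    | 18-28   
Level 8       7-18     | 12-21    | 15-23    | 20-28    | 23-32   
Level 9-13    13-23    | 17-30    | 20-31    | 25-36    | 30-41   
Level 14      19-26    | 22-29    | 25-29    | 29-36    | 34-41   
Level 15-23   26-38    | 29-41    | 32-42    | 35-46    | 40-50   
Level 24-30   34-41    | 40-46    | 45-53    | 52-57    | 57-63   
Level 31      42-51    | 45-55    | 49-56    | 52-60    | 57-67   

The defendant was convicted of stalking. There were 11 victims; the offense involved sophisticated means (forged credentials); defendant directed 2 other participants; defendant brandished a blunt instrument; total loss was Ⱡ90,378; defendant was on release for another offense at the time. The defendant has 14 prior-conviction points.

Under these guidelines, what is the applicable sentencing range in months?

Base offense level for stalking: 8.
S1 applies: 8 + 1 = 9.
S3 applies: 9 + 3 = 12.
S4 applies (level before this adjustment is 12 < 23, so +1): 12 + 1 = 13.
S5 applies: 13 + 3 = 16.
S6 applies: 16 + 2 = 18.
S7 does not apply.
S8 applies (level before this adjustment is 18 < 26, so +3): 18 + 3 = 21.
Final offense level: 21.
Criminal history: 14 prior points → Category D (10-14).
Level 21 falls in the 15-23 band.
Grid: Level 15-23 × Category D = 35-46 months.

35-46 months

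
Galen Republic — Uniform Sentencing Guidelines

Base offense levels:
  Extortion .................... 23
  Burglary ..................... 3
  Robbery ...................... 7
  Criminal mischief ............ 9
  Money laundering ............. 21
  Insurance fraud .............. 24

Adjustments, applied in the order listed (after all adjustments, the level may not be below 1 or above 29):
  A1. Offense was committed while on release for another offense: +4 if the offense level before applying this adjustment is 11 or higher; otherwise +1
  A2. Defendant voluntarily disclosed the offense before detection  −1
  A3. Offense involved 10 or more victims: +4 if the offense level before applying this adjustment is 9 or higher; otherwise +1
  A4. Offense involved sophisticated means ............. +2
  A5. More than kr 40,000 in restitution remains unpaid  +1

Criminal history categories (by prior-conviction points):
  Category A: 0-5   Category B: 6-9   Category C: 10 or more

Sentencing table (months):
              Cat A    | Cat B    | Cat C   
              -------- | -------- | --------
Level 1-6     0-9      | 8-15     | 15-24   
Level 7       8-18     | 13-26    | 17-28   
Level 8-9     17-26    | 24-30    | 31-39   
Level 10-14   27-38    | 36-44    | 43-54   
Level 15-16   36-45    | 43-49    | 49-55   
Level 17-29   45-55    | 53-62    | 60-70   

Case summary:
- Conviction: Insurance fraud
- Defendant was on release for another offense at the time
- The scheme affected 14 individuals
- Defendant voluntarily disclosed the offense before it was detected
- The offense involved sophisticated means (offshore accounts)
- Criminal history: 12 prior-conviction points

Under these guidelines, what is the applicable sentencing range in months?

60-70 months

Base offense level for insurance fraud: 24.
A1 applies (level before this adjustment is 24 ≥ 11, so +4): 24 + 4 = 28.
A2 applies: 28 − 1 = 27.
A3 applies (level before this adjustment is 27 ≥ 9, so +4): 27 + 4 = 31.
A4 applies: 31 + 2 = 33.
Level 33 exceeds the maximum of 29; capped at 29.
Final offense level: 29.
Criminal history: 12 prior points → Category C (10+).
Level 29 falls in the 17-29 band.
Grid: Level 17-29 × Category C = 60-70 months.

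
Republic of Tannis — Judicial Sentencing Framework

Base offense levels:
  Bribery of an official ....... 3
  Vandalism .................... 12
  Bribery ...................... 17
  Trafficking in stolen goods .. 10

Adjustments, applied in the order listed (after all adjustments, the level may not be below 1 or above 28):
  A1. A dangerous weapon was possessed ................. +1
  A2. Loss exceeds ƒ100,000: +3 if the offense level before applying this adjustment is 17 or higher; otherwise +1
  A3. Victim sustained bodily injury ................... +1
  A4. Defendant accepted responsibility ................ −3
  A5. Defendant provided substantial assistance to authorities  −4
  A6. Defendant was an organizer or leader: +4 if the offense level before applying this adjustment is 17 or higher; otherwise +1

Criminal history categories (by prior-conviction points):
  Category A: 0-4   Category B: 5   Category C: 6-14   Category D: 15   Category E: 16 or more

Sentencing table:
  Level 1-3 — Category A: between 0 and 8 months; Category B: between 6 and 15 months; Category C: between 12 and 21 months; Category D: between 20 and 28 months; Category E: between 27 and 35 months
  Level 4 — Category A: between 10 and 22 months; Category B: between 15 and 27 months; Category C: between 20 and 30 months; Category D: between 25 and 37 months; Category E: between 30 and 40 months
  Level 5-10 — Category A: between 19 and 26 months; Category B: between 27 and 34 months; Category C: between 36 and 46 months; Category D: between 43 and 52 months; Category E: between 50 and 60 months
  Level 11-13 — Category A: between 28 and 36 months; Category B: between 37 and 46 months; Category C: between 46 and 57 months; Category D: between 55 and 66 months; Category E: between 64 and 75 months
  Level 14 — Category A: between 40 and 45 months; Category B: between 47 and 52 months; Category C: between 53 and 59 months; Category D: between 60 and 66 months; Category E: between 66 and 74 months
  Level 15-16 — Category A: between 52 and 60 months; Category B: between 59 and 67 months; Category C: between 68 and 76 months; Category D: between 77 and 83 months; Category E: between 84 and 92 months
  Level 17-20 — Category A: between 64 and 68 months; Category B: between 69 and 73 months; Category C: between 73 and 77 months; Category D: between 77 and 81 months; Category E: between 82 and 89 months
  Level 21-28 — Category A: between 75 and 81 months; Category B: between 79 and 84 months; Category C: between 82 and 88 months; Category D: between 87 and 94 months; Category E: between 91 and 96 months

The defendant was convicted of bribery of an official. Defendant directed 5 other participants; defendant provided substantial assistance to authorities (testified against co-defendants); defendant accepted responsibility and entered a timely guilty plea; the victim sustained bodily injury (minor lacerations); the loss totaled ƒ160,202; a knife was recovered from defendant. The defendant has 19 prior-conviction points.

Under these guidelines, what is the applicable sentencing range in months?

27-35 months

Base offense level for bribery of an official: 3.
A1 applies: 3 + 1 = 4.
A2 applies (level before this adjustment is 4 < 17, so +1): 4 + 1 = 5.
A3 applies: 5 + 1 = 6.
A4 applies: 6 − 3 = 3.
A5 applies: 3 − 4 = -1.
A6 applies (level before this adjustment is -1 < 17, so +1): -1 + 1 = 0.
Level 0 is below the minimum of 1; floored at 1.
Final offense level: 1.
Criminal history: 19 prior points → Category E (16+).
Level 1 falls in the 1-3 band.
Grid: Level 1-3 × Category E = 27-35 months.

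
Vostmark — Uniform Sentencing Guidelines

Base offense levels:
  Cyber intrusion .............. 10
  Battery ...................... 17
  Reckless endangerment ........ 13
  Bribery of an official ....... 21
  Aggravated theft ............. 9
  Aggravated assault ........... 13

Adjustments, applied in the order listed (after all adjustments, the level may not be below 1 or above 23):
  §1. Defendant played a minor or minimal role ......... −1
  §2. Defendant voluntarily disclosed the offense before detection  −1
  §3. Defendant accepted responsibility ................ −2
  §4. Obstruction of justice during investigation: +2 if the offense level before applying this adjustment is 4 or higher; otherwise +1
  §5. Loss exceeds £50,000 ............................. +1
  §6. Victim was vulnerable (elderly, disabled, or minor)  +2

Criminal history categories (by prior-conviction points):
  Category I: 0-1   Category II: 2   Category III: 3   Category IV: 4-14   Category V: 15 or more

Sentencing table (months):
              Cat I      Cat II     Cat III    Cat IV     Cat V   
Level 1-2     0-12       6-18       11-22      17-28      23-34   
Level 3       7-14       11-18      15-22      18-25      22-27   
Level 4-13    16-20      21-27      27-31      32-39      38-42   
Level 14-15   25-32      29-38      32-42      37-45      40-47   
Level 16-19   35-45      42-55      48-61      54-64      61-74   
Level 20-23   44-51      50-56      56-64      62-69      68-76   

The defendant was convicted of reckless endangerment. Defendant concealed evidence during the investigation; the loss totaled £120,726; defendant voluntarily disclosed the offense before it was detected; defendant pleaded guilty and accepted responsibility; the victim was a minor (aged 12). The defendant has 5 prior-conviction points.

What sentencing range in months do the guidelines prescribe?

Base offense level for reckless endangerment: 13.
§1 does not apply.
§2 applies: 13 − 1 = 12.
§3 applies: 12 − 2 = 10.
§4 applies (level before this adjustment is 10 ≥ 4, so +2): 10 + 2 = 12.
§5 applies: 12 + 1 = 13.
§6 applies: 13 + 2 = 15.
Final offense level: 15.
Criminal history: 5 prior points → Category IV (4-14).
Level 15 falls in the 14-15 band.
Grid: Level 14-15 × Category IV = 37-45 months.

37-45 months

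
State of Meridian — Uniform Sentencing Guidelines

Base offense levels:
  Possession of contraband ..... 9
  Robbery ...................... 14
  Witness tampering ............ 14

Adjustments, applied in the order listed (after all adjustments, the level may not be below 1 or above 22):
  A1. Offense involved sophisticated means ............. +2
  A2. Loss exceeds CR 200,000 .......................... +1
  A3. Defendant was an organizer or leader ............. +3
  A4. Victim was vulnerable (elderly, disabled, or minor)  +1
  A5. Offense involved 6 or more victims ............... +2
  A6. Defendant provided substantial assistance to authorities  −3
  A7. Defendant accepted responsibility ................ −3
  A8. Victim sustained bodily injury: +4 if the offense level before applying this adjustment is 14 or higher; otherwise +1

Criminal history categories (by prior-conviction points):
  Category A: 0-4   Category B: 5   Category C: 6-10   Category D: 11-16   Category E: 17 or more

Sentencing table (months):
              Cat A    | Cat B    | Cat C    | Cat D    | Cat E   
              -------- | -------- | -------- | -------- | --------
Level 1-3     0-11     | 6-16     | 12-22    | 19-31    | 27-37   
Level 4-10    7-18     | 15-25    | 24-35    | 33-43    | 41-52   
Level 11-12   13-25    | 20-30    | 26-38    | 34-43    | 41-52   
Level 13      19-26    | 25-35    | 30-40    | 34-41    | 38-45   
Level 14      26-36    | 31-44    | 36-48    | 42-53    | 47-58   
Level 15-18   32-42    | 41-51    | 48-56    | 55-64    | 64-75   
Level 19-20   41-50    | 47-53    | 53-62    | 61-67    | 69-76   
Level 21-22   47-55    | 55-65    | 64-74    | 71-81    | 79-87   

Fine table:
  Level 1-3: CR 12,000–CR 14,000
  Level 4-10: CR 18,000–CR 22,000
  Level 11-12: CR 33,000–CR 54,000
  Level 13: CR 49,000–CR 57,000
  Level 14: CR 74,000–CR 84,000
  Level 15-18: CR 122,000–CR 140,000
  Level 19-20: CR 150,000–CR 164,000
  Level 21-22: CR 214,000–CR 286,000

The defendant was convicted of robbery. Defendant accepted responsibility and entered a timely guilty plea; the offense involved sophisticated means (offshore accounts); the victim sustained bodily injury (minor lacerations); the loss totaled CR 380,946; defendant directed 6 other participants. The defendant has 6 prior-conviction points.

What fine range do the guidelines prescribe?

Base offense level for robbery: 14.
A1 applies: 14 + 2 = 16.
A2 applies: 16 + 1 = 17.
A3 applies: 17 + 3 = 20.
A5 does not apply.
A7 applies: 20 − 3 = 17.
A8 applies (level before this adjustment is 17 ≥ 14, so +4): 17 + 4 = 21.
Final offense level: 21.
Level 21 falls in the 21-22 band.
Fine table: Level 21-22 → CR 214,000–CR 286,000.

CR 214,000–CR 286,000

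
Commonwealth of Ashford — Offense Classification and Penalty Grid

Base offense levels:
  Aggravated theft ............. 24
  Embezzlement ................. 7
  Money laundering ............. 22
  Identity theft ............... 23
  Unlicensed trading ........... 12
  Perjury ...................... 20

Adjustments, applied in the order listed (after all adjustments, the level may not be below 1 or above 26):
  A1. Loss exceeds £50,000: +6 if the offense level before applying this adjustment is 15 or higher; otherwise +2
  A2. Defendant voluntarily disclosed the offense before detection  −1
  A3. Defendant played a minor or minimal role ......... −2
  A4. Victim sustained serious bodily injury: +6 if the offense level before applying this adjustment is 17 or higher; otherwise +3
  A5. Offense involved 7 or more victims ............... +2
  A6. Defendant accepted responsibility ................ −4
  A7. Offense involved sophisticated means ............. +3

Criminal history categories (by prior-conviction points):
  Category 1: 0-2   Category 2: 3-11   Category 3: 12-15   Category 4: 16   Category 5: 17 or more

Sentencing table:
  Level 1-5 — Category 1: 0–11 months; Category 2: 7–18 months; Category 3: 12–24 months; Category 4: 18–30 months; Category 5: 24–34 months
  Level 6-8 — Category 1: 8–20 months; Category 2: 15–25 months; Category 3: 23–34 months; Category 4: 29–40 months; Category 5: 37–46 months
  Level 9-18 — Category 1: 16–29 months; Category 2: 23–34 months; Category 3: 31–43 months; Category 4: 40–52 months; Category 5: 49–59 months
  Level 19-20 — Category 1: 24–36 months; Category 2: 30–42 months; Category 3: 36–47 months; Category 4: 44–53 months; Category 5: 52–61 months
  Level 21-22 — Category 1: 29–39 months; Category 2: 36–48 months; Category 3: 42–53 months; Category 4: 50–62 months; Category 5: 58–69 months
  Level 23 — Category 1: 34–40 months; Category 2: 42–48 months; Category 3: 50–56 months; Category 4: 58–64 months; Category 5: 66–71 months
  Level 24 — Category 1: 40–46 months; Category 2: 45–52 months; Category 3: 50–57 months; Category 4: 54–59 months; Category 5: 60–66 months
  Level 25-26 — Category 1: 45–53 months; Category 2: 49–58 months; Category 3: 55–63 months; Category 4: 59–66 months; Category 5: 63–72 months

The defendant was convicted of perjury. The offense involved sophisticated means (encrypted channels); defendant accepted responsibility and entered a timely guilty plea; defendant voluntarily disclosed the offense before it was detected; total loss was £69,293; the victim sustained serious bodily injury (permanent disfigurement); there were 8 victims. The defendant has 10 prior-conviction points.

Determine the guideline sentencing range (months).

Base offense level for perjury: 20.
A1 applies (level before this adjustment is 20 ≥ 15, so +6): 20 + 6 = 26.
A2 applies: 26 − 1 = 25.
A3 does not apply.
A4 applies (level before this adjustment is 25 ≥ 17, so +6): 25 + 6 = 31.
A5 applies: 31 + 2 = 33.
A6 applies: 33 − 4 = 29.
A7 applies: 29 + 3 = 32.
Level 32 exceeds the maximum of 26; capped at 26.
Final offense level: 26.
Criminal history: 10 prior points → Category 2 (3-11).
Level 26 falls in the 25-26 band.
Grid: Level 25-26 × Category 2 = 49-58 months.

49-58 months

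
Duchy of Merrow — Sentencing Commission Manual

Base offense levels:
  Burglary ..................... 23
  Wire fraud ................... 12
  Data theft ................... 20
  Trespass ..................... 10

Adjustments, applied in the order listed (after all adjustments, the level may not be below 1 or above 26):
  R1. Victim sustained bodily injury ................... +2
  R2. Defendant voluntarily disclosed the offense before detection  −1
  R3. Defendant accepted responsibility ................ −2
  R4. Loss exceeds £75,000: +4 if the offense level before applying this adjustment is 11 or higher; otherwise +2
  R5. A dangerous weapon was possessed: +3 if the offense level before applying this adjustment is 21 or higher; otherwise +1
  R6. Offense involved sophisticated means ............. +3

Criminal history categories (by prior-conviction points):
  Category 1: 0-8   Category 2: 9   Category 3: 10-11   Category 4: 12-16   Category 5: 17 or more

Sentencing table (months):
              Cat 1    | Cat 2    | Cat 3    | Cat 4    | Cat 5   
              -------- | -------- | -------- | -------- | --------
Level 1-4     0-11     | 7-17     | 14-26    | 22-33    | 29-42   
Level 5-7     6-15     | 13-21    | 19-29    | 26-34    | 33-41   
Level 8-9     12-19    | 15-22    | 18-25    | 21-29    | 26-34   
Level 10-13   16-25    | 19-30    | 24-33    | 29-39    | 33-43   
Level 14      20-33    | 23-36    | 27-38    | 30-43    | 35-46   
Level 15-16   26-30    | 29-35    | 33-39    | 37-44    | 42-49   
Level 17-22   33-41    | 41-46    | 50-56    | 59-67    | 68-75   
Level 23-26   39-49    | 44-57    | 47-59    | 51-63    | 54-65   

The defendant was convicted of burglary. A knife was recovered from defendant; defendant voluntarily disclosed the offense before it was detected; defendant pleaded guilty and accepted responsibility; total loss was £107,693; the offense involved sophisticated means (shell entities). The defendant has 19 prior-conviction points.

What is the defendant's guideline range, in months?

54-65 months

Base offense level for burglary: 23.
R1 does not apply.
R2 applies: 23 − 1 = 22.
R3 applies: 22 − 2 = 20.
R4 applies (level before this adjustment is 20 ≥ 11, so +4): 20 + 4 = 24.
R5 applies (level before this adjustment is 24 ≥ 21, so +3): 24 + 3 = 27.
R6 applies: 27 + 3 = 30.
Level 30 exceeds the maximum of 26; capped at 26.
Final offense level: 26.
Criminal history: 19 prior points → Category 5 (17+).
Level 26 falls in the 23-26 band.
Grid: Level 23-26 × Category 5 = 54-65 months.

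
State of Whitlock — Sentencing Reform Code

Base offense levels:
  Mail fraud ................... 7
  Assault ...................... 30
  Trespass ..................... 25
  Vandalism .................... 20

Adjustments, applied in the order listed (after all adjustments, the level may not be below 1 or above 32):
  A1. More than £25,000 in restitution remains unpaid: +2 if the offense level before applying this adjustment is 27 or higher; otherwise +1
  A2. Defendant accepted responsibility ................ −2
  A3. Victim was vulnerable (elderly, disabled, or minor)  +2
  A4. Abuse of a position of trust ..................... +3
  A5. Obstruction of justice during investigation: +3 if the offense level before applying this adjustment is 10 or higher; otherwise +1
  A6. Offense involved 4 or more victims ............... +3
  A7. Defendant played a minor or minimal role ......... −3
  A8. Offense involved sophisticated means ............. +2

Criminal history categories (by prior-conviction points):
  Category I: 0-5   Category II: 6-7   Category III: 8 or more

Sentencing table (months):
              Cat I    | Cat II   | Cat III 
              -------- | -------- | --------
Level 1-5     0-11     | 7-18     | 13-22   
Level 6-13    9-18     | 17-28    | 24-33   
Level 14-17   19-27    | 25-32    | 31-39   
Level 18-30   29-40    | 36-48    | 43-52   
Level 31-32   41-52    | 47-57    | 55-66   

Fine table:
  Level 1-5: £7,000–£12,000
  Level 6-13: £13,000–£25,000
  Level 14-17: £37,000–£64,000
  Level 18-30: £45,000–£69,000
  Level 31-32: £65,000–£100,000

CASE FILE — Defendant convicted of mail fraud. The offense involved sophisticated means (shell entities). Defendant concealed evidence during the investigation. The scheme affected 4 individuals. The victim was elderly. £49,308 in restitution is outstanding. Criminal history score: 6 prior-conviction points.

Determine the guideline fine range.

£45,000–£69,000

Base offense level for mail fraud: 7.
A1 applies (level before this adjustment is 7 < 27, so +1): 7 + 1 = 8.
A2 does not apply.
A3 applies: 8 + 2 = 10.
A4 does not apply.
A5 applies (level before this adjustment is 10 ≥ 10, so +3): 10 + 3 = 13.
A6 applies: 13 + 3 = 16.
A7 does not apply.
A8 applies: 16 + 2 = 18.
Final offense level: 18.
Level 18 falls in the 18-30 band.
Fine table: Level 18-30 → £45,000–£69,000.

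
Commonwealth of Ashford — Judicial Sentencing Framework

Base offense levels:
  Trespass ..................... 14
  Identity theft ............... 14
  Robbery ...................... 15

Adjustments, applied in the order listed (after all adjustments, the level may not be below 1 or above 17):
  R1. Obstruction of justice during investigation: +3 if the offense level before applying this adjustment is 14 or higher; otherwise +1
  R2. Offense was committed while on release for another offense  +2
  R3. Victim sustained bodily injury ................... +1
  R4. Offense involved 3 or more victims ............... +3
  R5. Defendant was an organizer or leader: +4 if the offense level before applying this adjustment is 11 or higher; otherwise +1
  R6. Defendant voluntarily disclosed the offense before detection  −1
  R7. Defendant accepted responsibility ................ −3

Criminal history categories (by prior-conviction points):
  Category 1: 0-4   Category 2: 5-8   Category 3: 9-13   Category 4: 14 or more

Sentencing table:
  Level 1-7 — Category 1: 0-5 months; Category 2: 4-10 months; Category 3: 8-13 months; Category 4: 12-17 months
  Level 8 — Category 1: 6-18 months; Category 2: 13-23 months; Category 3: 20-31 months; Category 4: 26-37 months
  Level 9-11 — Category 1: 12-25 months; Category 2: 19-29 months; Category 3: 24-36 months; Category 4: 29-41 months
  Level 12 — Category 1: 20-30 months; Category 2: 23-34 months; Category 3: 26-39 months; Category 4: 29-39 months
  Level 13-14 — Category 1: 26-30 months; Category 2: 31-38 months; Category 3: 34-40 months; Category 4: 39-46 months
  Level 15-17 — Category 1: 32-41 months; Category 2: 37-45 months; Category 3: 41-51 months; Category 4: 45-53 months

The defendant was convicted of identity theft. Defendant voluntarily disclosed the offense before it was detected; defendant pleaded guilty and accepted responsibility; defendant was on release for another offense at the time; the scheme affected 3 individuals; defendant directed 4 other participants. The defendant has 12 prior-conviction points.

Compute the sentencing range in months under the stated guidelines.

41-51 months

Base offense level for identity theft: 14.
R1 does not apply.
R2 applies: 14 + 2 = 16.
R4 applies: 16 + 3 = 19.
R5 applies (level before this adjustment is 19 ≥ 11, so +4): 19 + 4 = 23.
R6 applies: 23 − 1 = 22.
R7 applies: 22 − 3 = 19.
Level 19 exceeds the maximum of 17; capped at 17.
Final offense level: 17.
Criminal history: 12 prior points → Category 3 (9-13).
Level 17 falls in the 15-17 band.
Grid: Level 15-17 × Category 3 = 41-51 months.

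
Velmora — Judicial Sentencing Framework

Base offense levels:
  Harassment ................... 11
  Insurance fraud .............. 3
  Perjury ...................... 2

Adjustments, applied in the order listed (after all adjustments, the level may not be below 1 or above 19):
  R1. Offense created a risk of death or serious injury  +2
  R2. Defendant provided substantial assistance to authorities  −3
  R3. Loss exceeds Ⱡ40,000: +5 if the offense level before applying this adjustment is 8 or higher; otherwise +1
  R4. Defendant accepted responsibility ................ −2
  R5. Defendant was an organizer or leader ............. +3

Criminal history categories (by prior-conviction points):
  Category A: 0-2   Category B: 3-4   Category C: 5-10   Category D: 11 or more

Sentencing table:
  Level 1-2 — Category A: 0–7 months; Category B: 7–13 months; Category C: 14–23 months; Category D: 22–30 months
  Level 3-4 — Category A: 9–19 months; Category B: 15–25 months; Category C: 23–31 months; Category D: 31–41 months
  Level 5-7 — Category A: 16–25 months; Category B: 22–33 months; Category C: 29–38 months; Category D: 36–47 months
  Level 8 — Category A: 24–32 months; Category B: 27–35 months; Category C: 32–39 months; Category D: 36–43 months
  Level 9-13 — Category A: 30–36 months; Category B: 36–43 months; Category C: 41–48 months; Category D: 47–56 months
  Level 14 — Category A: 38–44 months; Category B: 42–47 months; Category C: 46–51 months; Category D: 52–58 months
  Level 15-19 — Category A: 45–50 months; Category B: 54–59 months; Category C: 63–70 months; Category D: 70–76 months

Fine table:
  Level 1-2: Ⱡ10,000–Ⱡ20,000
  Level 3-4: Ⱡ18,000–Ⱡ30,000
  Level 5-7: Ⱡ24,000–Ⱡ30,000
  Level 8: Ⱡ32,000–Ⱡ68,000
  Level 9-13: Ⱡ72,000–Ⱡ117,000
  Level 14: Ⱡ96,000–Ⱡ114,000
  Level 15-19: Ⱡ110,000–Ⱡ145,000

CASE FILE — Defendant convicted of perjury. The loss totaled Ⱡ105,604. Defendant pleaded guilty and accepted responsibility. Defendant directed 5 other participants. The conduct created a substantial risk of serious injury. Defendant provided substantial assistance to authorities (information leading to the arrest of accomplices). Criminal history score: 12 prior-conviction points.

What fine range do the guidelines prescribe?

Ⱡ18,000–Ⱡ30,000

Base offense level for perjury: 2.
R1 applies: 2 + 2 = 4.
R2 applies: 4 − 3 = 1.
R3 applies (level before this adjustment is 1 < 8, so +1): 1 + 1 = 2.
R4 applies: 2 − 2 = 0.
R5 applies: 0 + 3 = 3.
Final offense level: 3.
Level 3 falls in the 3-4 band.
Fine table: Level 3-4 → Ⱡ18,000–Ⱡ30,000.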